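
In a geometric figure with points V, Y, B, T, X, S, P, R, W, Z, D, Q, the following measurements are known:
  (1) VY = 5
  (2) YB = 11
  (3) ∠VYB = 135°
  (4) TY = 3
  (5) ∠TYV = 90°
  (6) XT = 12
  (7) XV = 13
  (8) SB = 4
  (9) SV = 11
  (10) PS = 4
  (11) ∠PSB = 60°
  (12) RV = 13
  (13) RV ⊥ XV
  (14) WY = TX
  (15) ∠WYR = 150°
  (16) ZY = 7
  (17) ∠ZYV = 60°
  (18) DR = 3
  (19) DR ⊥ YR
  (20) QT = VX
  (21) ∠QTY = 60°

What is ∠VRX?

Step 1: By the law of cosines on triangle RVX: RX² = 13² + 13² − 2·13·13·cos(90°) = 338, so RX = 13·√2.
Step 2: By the inverse law of cosines on triangle VRX: cos(∠VRX) = (13² + (13·√2)² − 13²) / (2·13·13·√2) = 338/478 = 0.7071, so ∠VRX = 45°.

Therefore, the measure of angle ∠VRX = 45°.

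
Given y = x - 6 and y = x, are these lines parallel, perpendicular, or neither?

Slope of line 1: m1 = 1
Slope of line 2: m2 = 1
Two lines are parallel if and only if they have equal slopes (or both are vertical).
Here m1 = m2 = 1, confirming the lines are parallel.

Parallel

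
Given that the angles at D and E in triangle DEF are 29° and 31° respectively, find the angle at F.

By the triangle angle sum property, the three interior angles of any triangle add up to 180°.
We know angle D = 29° and angle E = 31°, so their sum is 60°.
Therefore angle F = 180° - 60° = 120°.

120 degrees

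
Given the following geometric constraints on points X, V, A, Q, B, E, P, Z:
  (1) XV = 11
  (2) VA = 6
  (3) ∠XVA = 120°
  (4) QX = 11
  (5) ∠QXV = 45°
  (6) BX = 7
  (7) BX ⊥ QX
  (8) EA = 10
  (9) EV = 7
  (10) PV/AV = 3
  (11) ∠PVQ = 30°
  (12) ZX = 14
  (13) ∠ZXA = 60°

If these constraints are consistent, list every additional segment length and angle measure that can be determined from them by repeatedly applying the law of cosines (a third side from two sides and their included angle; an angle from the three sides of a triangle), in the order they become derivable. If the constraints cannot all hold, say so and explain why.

The constraints are consistent. Derivable facts, in order:
After 1 step:
- QB = √170
- VQ ≈ 8.42
- XA ≈ 14.93
- ∠AEV = 36.18°
- ∠AVE = 100.29°
- ∠EAV = 43.53°
After 2 steps:
- AZ ≈ 14.49
- QP ≈ 11.51
- ∠AXV = 20.36°
- ∠BQX = 32.47°
- ∠QBX = 57.53°
- ∠QVX = 67.5°
- ∠VAX = 39.64°
- ∠VQX = 67.5°
After 3 steps:
- ∠AZX = 63.2°
- ∠PQV = 128.54°
- ∠QPV = 21.46°
- ∠XAZ = 56.8°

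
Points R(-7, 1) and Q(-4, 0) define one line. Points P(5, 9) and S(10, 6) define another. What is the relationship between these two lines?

Slope of line 1: m1 = (0 - 1)/(-4 - -7) = -1/3 = -1/3
Slope of line 2: m2 = (6 - 9)/(10 - 5) = -3/5 = -3/5
m1 != m2 (-1/3 != -3/5), so not parallel.
m1 * m2 = (-1/3) * (-3/5) = 1/5 != -1, so not perpendicular.
The lines are neither parallel nor perpendicular.

Neither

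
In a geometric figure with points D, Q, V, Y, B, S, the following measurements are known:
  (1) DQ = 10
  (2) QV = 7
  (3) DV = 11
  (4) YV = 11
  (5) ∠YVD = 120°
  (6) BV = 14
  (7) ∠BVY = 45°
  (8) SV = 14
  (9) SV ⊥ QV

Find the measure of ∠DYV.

Step 1: By the law of cosines on triangle YVD: YD² = 11² + 11² − 2·11·11·cos(120°) = 363, so YD = 11·√3.
Step 2: By the inverse law of cosines on triangle DYV: cos(∠DYV) = ((11·√3)² + 11² − 11²) / (2·11·√3·11) = 363/419.16 = 0.866, so ∠DYV = 30°.

Therefore, the measure of angle ∠DYV = 30°.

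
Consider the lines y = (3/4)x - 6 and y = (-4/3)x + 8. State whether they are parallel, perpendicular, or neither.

Slope of line 1: m1 = 3/4
Slope of line 2: m2 = -4/3
m1 * m2 = (3/4) * (-4/3) = -1 = -1, so the lines are perpendicular.

Perpendicular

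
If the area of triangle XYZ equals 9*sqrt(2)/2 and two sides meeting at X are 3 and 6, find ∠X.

sin(C) = 2 * 9*sqrt(2)/2 / (3 * 6) = sqrt(2)/2, so C = arcsin(sqrt(2)/2) = 45°.
Since sin(180° - C) = sin(C), the obtuse angle 135° gives the same area, so C = 45° or C = 135°.

45° or 135°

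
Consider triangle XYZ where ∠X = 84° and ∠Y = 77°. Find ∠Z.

angle Z = 180 - 84 - 77 = 19 degrees.

19 degrees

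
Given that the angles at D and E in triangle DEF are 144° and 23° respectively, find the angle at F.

The interior angles sum to 180°: angle F = 180 - 144 - 23 = 13°.
The triangle is obtuse (angles 144°, 23°, 13°).

13 degrees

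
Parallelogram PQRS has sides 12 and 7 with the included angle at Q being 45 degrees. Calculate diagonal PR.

Using the law of cosines:
d^2 = 12^2 + 7^2 - 2(12)(7)cos(45 degrees)
d^2 = 144 + 49 - 168*sqrt(2)/2
d^2 = 193 - 84*sqrt(2)
d = sqrt(193 - 84*sqrt(2))

sqrt(193 - 84*sqrt(2))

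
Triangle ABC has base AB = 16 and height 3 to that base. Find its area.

Area = (1/2) * base * height
Area = (1/2) * 16 * 3
Area = 24

24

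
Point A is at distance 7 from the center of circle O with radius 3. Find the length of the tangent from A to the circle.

Let T be the point of tangency. Then OT ⊥ AT (radius ⊥ tangent).
In right triangle OTA: OA² = OT² + AT²
7² = 3² + AT²
AT² = 40, AT = 2*sqrt(10)

2*sqrt(10)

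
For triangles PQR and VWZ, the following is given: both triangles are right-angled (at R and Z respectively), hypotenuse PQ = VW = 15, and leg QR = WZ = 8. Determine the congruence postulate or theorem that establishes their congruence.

The given information provides:
both triangles are right-angled (at R and Z respectively), hypotenuse PQ = VW = 15, and leg QR = WZ = 8
This matches the HL congruence theorem.
The hypotenuse and one leg of two right triangles are equal (Hypotenuse-Leg).

HL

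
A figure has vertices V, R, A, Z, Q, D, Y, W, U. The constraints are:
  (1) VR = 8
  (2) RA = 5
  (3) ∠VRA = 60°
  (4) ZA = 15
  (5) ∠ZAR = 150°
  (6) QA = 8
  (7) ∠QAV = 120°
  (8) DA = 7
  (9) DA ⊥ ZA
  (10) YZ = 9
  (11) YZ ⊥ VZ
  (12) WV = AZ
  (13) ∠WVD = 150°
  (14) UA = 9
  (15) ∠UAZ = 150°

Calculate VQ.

Step 1: By the law of cosines on triangle VRA: VA² = 8² + 5² − 2·8·5·cos(60°) = 49, so VA = 7.
Step 2: By the law of cosines on triangle VAQ: VQ² = 7² + 8² − 2·7·8·cos(120°) = 169, so VQ = 13.

Therefore, the length of VQ = 13.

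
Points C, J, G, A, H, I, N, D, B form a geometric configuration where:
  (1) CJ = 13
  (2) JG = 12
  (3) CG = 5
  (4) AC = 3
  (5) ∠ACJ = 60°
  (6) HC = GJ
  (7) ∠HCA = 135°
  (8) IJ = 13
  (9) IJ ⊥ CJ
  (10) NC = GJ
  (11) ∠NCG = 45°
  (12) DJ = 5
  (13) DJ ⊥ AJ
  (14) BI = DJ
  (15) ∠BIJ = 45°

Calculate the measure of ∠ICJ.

Step 1: By the law of cosines on triangle CJI: CI² = 13² + 13² − 2·13·13·cos(90°) = 338, so CI = 13·√2.
Step 2: By the inverse law of cosines on triangle ICJ: cos(∠ICJ) = ((13·√2)² + 13² − 13²) / (2·13·√2·13) = 338/478 = 0.7071, so ∠ICJ = 45°.

Therefore, the measure of angle ∠ICJ = 45°.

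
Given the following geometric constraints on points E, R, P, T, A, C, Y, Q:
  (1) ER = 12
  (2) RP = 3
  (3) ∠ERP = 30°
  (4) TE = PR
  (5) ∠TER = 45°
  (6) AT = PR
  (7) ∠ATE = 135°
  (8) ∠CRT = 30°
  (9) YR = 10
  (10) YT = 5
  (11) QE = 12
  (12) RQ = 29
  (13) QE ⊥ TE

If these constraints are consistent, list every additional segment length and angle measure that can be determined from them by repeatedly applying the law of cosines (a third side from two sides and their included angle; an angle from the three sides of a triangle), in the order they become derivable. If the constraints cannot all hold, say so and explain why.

These constraints are not satisfiable: by the triangle inequality in triangle ERQ, (1) ER = 12 and (11) QE = 12 force RQ ≤ 12 + 12 = 24, but (12) says RQ = 29. No planar figure meets all of them, so nothing further can be derived.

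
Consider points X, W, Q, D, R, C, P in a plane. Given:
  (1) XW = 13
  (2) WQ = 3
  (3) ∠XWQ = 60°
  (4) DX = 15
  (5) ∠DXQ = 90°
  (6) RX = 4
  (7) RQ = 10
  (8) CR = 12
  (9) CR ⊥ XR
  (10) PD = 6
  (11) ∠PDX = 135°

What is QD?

Step 1: By the law of cosines on triangle XWQ: XQ² = 13² + 3² − 2·13·3·cos(60°) = 139, so XQ = √139.
Step 2: By the law of cosines on triangle QXD: QD² = √139² + 15² − 2·√139·15·cos(90°) = 364, so QD = 2·√91.

Therefore, the length of QD = 2·√91.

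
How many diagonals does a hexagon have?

Total line segments between 6 vertices = C(6,2) = 15.
Subtract the 6 sides: 15 - 6 = 9 diagonals.

9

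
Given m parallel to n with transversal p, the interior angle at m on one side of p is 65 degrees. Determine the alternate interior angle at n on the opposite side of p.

Alternate interior angles are equal: 65 degrees.

65 degrees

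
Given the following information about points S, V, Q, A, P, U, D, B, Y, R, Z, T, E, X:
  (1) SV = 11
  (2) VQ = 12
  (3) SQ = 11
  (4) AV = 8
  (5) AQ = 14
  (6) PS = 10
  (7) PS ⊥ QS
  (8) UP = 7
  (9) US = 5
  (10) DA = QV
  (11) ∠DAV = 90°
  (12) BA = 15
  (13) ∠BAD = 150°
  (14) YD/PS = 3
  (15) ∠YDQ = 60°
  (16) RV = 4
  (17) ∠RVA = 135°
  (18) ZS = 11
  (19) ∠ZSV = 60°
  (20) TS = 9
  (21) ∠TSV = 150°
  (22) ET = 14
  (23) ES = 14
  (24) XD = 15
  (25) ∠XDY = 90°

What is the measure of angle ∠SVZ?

Step 1: By the law of cosines on triangle VSZ: VZ² = 11² + 11² − 2·11·11·cos(60°) = 121, so VZ = 11.
Step 2: By the inverse law of cosines on triangle SVZ: cos(∠SVZ) = (11² + 11² − 11²) / (2·11·11) = 121/242 = 0.5, so ∠SVZ = 60°.

Therefore, the measure of angle ∠SVZ = 60°.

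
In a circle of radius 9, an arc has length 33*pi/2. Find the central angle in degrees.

θ = 360 × 33*pi/2 / (2π × 9) = 330° (rearranging arc length formula).

330°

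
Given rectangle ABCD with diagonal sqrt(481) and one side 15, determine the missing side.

The diagonal of a rectangle forms a right triangle with the two sides.
Rearranging the Pythagorean theorem: missing side = sqrt(d^2 - known^2).
= sqrt(481 - 225) = sqrt(256) = 16.

16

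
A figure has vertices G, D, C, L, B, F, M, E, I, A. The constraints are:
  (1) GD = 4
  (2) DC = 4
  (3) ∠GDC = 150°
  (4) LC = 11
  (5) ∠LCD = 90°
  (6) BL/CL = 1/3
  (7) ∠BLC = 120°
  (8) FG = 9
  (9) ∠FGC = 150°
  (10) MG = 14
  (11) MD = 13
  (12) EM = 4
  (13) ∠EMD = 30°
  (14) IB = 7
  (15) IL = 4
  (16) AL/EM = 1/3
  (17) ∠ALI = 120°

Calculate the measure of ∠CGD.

Step 1: By the law of cosines on triangle GDC: GC² = 4² + 4² − 2·4·4·cos(150°) = 59.71, so GC ≈ 7.73.
Step 2: By the inverse law of cosines on triangle CGD: cos(∠CGD) = (7.73² + 4² − 4²) / (2·7.73·4) = 59.71/61.82 = 0.9659, so ∠CGD = 15°.

Therefore, the measure of angle ∠CGD = 15°.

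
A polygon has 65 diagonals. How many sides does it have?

Using d = n(n - 3)/2, we solve 65 = n(n - 3)/2.
So n(n - 3) = 130.
Testing n = 13: 13 * 10 = 130 = 130. Correct.
The polygon has 13 sides.

13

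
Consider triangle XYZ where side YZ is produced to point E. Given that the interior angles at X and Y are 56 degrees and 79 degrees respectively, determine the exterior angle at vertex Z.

Exterior angle = 56 + 79 = 135 degrees (exterior angle theorem).

135 degrees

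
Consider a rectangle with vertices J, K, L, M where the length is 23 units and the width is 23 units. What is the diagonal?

d = sqrt(23^2 + 23^2) = sqrt(1058) = 23*sqrt(2)

23*sqrt(2)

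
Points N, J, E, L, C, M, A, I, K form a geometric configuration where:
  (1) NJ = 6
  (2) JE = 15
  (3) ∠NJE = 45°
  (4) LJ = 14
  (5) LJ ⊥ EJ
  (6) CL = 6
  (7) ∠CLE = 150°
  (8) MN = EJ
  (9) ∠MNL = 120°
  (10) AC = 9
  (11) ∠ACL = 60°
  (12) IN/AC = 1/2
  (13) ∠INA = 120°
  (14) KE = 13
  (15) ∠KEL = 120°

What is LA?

Step 1: By the law of cosines on triangle LCA: LA² = 6² + 9² − 2·6·9·cos(60°) = 63, so LA = 3·√7.

Therefore, the length of LA = 3·√7.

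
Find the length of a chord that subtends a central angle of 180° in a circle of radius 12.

Chord length = 2r sin(θ/2)
= 2 × 12 × sin(180°/2)
= 2 × 12 × sin(90°)
= 24

24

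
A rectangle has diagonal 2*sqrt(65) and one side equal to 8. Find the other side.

Using the Pythagorean theorem: d^2 = a^2 + b^2
b^2 = d^2 - a^2
b^2 = 260 - 64
b^2 = 196
b = sqrt(196) = 14

14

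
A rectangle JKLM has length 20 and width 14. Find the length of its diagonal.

A rectangle's diagonal splits it into two right triangles, with the diagonal as the hypotenuse.
By the Pythagorean theorem, d^2 = 20^2 + 14^2 = 596.
Therefore d = sqrt(596) = 2*sqrt(149).

2*sqrt(149)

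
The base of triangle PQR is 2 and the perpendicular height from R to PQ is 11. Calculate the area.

A triangle's area is half the area of a rectangle with the same base and height.
Area = (1/2) * 2 * 11 = 11.

11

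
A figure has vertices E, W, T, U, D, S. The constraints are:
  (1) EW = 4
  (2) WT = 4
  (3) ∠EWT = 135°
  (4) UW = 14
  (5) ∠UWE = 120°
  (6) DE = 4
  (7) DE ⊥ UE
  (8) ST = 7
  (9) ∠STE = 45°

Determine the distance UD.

Step 1: By the law of cosines on triangle UWE: UE² = 14² + 4² − 2·14·4·cos(120°) = 268, so UE = 2·√67.
Step 2: By the law of cosines on triangle UED: UD² = (2·√67)² + 4² − 2·2·√67·4·cos(90°) = 284, so UD = 2·√71.

Therefore, the length of UD = 2·√71.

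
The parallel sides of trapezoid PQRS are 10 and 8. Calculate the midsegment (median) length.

The midsegment of a trapezoid = (base1 + base2) / 2
midsegment = (10 + 8) / 2
midsegment = 18 / 2
midsegment = 9

9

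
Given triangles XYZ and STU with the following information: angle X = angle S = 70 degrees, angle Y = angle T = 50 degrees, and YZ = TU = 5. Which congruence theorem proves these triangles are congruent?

The given information matches AAS: Two pairs of corresponding angles and a non-included side are equal (Angle-Angle-Side).

AAS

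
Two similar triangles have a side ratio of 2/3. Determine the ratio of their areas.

Area ratio = (side ratio)^2 = (2/3)^2 = 4:9.

4:9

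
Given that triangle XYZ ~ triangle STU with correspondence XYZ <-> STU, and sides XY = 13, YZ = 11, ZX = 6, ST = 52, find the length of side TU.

Similar triangles have proportional sides. Setting up the proportion:
ST / XY = TU / YZ
52 / 13 = TU / 11
TU = 11 * 52 / 13 = 44.

44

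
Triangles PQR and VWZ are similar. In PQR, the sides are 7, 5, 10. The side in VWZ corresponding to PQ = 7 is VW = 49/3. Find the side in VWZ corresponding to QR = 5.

Similar triangles have proportional sides. Setting up the proportion:
VW / PQ = WZ / QR
49/3 / 7 = WZ / 5
WZ = 5 * 49/3 / 7 = 35/3.

35/3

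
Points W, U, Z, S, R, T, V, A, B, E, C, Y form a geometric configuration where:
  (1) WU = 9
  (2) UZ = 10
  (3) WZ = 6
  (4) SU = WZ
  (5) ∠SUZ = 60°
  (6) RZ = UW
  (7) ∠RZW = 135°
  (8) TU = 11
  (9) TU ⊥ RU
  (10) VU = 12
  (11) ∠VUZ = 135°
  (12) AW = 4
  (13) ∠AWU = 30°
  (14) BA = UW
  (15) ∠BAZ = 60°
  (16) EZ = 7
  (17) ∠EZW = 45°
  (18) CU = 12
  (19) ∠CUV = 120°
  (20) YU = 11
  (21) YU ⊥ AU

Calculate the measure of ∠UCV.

Step 1: By the law of cosines on triangle CUV: CV² = 12² + 12² − 2·12·12·cos(120°) = 432, so CV = 12·√3.
Step 2: By the inverse law of cosines on triangle UCV: cos(∠UCV) = (12² + (12·√3)² − 12²) / (2·12·12·√3) = 432/498.83 = 0.866, so ∠UCV = 30°.

Therefore, the measure of angle ∠UCV = 30°.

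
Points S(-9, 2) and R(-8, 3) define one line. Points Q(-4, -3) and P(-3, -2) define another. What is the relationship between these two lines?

Slope of line 1: m1 = (3 - 2)/(-8 - -9) = 1/1 = 1
Slope of line 2: m2 = (-2 - -3)/(-3 - -4) = 1/1 = 1
Since m1 = m2 = 1, the lines are parallel.

Parallel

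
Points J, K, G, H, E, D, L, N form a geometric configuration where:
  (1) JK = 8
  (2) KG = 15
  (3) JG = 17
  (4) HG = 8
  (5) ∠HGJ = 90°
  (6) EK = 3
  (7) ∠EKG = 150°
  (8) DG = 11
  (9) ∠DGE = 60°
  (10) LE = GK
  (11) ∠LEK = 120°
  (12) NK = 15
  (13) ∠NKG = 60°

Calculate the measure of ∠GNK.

Step 1: By the law of cosines on triangle NKG: NG² = 15² + 15² − 2·15·15·cos(60°) = 225, so NG = 15.
Step 2: By the inverse law of cosines on triangle GNK: cos(∠GNK) = (15² + 15² − 15²) / (2·15·15) = 225/450 = 0.5, so ∠GNK = 60°.

Therefore, the measure of angle ∠GNK = 60°.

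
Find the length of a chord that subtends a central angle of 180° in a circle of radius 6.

Chord = 2(6) sin(90°) = 12

12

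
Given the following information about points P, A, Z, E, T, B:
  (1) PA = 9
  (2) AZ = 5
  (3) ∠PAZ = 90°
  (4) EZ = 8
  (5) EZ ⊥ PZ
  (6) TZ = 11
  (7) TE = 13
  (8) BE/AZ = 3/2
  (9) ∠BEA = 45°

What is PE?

Step 1: By the law of cosines on triangle ZAP: ZP² = 5² + 9² − 2·5·9·cos(90°) = 106, so ZP = √106.
Step 2: By the law of cosines on triangle PZE: PE² = √106² + 8² − 2·√106·8·cos(90°) = 170, so PE = √170.

Therefore, the length of PE = √170.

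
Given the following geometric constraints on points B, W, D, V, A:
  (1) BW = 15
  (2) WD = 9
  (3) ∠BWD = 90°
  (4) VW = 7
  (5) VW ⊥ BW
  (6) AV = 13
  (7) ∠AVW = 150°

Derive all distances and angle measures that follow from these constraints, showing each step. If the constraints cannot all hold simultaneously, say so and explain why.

The constraints are consistent.

Step 1: From BW = 15, WD = 9, and ∠BWD = 90°, by the law of cosines:
  BD² = BW² + WD² - 2·BW·WD·cos(90°) = 225 + 81 - 0 = 306
  BD = 3·√34

Step 2: From BW = 15, WV = 7, and ∠BWV = 90°, by the law of cosines:
  BV² = BW² + WV² - 2·BW·WV·cos(90°) = 225 + 49 - 0 = 274
  BV ≈ 16.55

Step 3: From WV = 7, VA = 13, and ∠WVA = 150°, by the law of cosines:
  WA² = WV² + VA² - 2·WV·VA·cos(150°) = 49 + 169 + 157.6 = 375.6
  WA ≈ 19.38

Step 4: From BD = 3·√34, BW = 15, DW = 9, by the inverse law of cosines:
  cos(∠DBW) = (BD² + BW² - DW²) / (2·BD·BW)
  ∠DBW = 30.96°

Step 5: From BV = 16.55, BW = 15, VW = 7, by the inverse law of cosines:
  cos(∠VBW) = (BV² + BW² - VW²) / (2·BV·BW)
  ∠VBW = 25.02°

Step 6: From WA = 19.38, WV = 7, AV = 13, by the inverse law of cosines:
  cos(∠AWV) = (WA² + WV² - AV²) / (2·WA·WV)
  ∠AWV = 19.6°

Step 7: From DB = 3·√34, DW = 9, BW = 15, by the inverse law of cosines:
  cos(∠BDW) = (DB² + DW² - BW²) / (2·DB·DW)
  ∠BDW = 59.04°

Step 8: From VB = 16.55, VW = 7, BW = 15, by the inverse law of cosines:
  cos(∠BVW) = (VB² + VW² - BW²) / (2·VB·VW)
  ∠BVW = 64.98°

Step 9: From AV = 13, AW = 19.38, VW = 7, by the inverse law of cosines:
  cos(∠VAW) = (AV² + AW² - VW²) / (2·AV·AW)
  ∠VAW = 10.4°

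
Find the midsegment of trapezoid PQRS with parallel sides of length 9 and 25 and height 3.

The midsegment (median) of a trapezoid connects the midpoints of the non-parallel sides.
Its length is the average of the two bases: (9 + 25) / 2 = 17.

17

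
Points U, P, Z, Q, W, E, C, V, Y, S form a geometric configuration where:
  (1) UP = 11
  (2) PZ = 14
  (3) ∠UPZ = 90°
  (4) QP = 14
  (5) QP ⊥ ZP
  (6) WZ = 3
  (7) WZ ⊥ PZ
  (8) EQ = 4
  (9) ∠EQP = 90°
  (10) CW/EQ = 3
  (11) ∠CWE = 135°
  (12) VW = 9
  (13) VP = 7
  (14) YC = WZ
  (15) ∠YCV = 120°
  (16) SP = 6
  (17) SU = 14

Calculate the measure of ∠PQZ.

Step 1: By the law of cosines on triangle QPZ: QZ² = 14² + 14² − 2·14·14·cos(90°) = 392, so QZ = 14·√2.
Step 2: By the inverse law of cosines on triangle PQZ: cos(∠PQZ) = (14² + (14·√2)² − 14²) / (2·14·14·√2) = 392/554.37 = 0.7071, so ∠PQZ = 45°.

Therefore, the measure of angle ∠PQZ = 45°.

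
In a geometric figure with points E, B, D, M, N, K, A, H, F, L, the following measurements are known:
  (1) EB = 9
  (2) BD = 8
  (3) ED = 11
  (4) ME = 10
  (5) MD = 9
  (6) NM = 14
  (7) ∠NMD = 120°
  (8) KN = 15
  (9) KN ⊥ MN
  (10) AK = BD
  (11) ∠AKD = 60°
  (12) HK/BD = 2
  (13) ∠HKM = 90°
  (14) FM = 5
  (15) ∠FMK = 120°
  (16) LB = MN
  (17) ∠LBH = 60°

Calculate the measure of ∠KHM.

From the given relations: HK = 2·BD = 2·8 = 16.
Step 1: By the law of cosines on triangle KNM: KM² = 15² + 14² − 2·15·14·cos(90°) = 421, so KM ≈ 20.52.
Step 2: By the law of cosines on triangle HKM: HM² = 16² + 20.52² − 2·16·20.52·cos(90°) = 677, so HM ≈ 26.02.
Step 3: By the inverse law of cosines on triangle KHM: cos(∠KHM) = (16² + 26.02² − 20.52²) / (2·16·26.02) = 512/832.62 = 0.6149, so ∠KHM = 52.05°.

Therefore, the measure of angle ∠KHM = 52.05°.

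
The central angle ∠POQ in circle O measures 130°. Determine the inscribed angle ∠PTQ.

By the inscribed angle theorem, the inscribed angle is half the central angle.
Inscribed angle = 130° / 2 = 65°

65°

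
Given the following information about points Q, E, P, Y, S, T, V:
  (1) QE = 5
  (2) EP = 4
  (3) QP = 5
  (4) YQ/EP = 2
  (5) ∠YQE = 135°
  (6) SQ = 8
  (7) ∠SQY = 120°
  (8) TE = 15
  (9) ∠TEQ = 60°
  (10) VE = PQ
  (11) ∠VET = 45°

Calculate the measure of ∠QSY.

From the given relations: YQ = 2·EP = 2·4 = 8.
Step 1: By the law of cosines on triangle SQY: SY² = 8² + 8² − 2·8·8·cos(120°) = 192, so SY = 8·√3.
Step 2: By the inverse law of cosines on triangle QSY: cos(∠QSY) = (8² + (8·√3)² − 8²) / (2·8·8·√3) = 192/221.7 = 0.866, so ∠QSY = 30°.

Therefore, the measure of angle ∠QSY = 30°.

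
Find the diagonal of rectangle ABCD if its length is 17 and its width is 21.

Using the Pythagorean theorem:
d² = 17² + 21² = 289 + 441 = 730
d = sqrt(730)

sqrt(730)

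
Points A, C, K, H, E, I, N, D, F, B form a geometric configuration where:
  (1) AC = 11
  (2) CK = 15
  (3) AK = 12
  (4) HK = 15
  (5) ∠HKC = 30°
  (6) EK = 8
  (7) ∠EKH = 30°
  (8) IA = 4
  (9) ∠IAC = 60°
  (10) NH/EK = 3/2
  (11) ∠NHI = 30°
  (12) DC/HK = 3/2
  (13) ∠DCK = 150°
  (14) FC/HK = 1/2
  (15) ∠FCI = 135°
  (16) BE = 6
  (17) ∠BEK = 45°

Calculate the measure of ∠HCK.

Step 1: By the law of cosines on triangle CKH: CH² = 15² + 15² − 2·15·15·cos(30°) = 60.29, so CH ≈ 7.76.
Step 2: By the inverse law of cosines on triangle HCK: cos(∠HCK) = (7.76² + 15² − 15²) / (2·7.76·15) = 60.29/232.94 = 0.2588, so ∠HCK = 75°.

Therefore, the measure of angle ∠HCK = 75°.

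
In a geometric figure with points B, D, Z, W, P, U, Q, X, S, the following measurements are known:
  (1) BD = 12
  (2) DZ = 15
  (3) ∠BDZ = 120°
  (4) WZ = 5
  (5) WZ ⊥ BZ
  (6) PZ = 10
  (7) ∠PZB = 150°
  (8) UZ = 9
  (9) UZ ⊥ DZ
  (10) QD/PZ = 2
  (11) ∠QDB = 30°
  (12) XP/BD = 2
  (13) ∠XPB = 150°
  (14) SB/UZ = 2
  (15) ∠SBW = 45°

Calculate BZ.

Step 1: By the law of cosines on triangle BDZ: BZ² = 12² + 15² − 2·12·15·cos(120°) = 549, so BZ = 3·√61.

Therefore, the length of BZ = 3·√61.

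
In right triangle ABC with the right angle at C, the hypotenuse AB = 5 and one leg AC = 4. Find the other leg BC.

By the Pythagorean theorem: BC^2 = AB^2 - AC^2
BC^2 = 5^2 - 4^2 = 25 - 16 = 9
BC = sqrt(9) = 3

3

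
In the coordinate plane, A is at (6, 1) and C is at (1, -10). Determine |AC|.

The horizontal distance is |1 - 6| = 5 and the vertical distance is |-10 - 1| = 11.
By the Pythagorean theorem, d = sqrt(5^2 + 11^2) = sqrt(146).

sqrt(146)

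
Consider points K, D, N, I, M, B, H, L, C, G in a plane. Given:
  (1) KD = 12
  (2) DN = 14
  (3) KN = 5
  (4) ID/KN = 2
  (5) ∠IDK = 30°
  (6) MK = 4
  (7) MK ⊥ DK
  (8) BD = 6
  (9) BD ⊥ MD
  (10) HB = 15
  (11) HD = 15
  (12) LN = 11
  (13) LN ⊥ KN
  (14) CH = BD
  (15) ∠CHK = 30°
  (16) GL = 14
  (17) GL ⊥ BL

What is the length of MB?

Step 1: By the law of cosines on triangle DKM: DM² = 12² + 4² − 2·12·4·cos(90°) = 160, so DM = 4·√10.
Step 2: By the law of cosines on triangle MDB: MB² = (4·√10)² + 6² − 2·4·√10·6·cos(90°) = 196, so MB = 14.

Therefore, the length of MB = 14.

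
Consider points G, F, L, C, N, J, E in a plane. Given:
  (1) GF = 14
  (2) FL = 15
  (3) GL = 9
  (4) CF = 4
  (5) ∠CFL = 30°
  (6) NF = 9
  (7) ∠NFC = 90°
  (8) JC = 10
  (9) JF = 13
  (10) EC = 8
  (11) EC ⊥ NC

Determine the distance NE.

Step 1: By the law of cosines on triangle CFN: CN² = 4² + 9² − 2·4·9·cos(90°) = 97, so CN = √97.
Step 2: By the law of cosines on triangle NCE: NE² = √97² + 8² − 2·√97·8·cos(90°) = 161, so NE = √161.

Therefore, the length of NE = √161.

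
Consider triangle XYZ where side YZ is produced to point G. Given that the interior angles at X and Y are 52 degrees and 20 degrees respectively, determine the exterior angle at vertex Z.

By the exterior angle theorem, an exterior angle of a triangle equals the sum of the two remote interior angles.
Exterior angle = angle X + angle Y
Exterior angle = 52 + 20 = 72 degrees

72 degrees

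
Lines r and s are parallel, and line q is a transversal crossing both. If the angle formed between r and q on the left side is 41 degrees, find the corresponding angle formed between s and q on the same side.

Corresponding angles formed by parallel lines and a transversal are equal.
The given angle is 41 degrees.
The corresponding angle = 41 degrees.

41 degrees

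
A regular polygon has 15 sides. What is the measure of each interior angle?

Each interior angle of a regular n-gon is (n - 2) * 180 / n.
For n = 15: (15 - 2) * 180 / 15 = 2340/15 = 156 degrees.

156 degrees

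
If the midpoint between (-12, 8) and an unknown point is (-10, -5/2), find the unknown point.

Using the midpoint formula: M = ((x1 + x2)/2, (y1 + y2)/2)
We know M = (-10, -5/2) and Q = (-12, 8)
For x: -10 = (-12 + x2)/2, so x2 = 2*-10 - -12 = -8
For y: -5/2 = (8 + y2)/2, so y2 = 2*-5/2 - 8 = -13
P = (-8, -13)

(-8, -13)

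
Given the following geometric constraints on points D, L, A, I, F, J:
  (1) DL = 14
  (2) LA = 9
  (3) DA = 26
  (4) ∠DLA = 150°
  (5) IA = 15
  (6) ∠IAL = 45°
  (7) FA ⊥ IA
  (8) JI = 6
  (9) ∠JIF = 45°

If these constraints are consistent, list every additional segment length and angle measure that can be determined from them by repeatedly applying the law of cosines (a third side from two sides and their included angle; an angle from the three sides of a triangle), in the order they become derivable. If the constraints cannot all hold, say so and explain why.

These constraints are not satisfiable: by the triangle inequality in triangle LDA, (1) DL = 14 and (2) LA = 9 force DA ≤ 14 + 9 = 23, but (3) says DA = 26. No planar figure meets all of them, so nothing further can be derived.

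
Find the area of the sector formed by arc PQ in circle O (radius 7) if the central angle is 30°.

The full circle has area πr² = π(7)² = 49*pi.
The sector covers 30° out of 360°, a fraction of 1/12.
Sector area = 49*pi × 1/12 = 49*pi/12.

49*pi/12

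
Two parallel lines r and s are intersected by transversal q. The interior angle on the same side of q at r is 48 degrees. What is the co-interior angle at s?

Co-interior angles sum to 180: 180 - 48 = 132 degrees.

132 degrees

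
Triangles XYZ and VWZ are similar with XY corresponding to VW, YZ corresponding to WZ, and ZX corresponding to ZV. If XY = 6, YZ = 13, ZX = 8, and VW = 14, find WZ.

k = 14/6 = 7/3. WZ = 7/3 * 13 = 91/3.

91/3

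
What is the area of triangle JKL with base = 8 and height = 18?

Area = (1/2)(8)(18) = 72

72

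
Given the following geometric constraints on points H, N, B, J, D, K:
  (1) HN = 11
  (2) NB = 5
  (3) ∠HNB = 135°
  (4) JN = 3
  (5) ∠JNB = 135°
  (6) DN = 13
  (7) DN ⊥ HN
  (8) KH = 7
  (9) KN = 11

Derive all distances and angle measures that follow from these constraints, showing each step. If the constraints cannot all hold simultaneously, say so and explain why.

The constraints are consistent.

Step 1: From HN = 11, NB = 5, and ∠HNB = 135°, by the law of cosines:
  HB² = HN² + NB² - 2·HN·NB·cos(135°) = 121 + 25 + 77.78 = 223.8
  HB ≈ 14.96

Step 2: From HN = 11, ND = 13, and ∠HND = 90°, by the law of cosines:
  HD² = HN² + ND² - 2·HN·ND·cos(90°) = 121 + 169 - 0 = 290
  HD ≈ 17.03

Step 3: From BN = 5, NJ = 3, and ∠BNJ = 135°, by the law of cosines:
  BJ² = BN² + NJ² - 2·BN·NJ·cos(135°) = 25 + 9 + 21.21 = 55.21
  BJ ≈ 7.43

Step 4: From HK = 7, HN = 11, KN = 11, by the inverse law of cosines:
  cos(∠KHN) = (HK² + HN² - KN²) / (2·HK·HN)
  ∠KHN = 71.45°

Step 5: From NH = 11, NK = 11, HK = 7, by the inverse law of cosines:
  cos(∠HNK) = (NH² + NK² - HK²) / (2·NH·NK)
  ∠HNK = 37.11°

Step 6: From KH = 7, KN = 11, HN = 11, by the inverse law of cosines:
  cos(∠HKN) = (KH² + KN² - HN²) / (2·KH·KN)
  ∠HKN = 71.45°

Step 7: From HB = 14.96, HN = 11, BN = 5, by the inverse law of cosines:
  cos(∠BHN) = (HB² + HN² - BN²) / (2·HB·HN)
  ∠BHN = 13.67°

Step 8: From HD = 17.03, HN = 11, DN = 13, by the inverse law of cosines:
  cos(∠DHN) = (HD² + HN² - DN²) / (2·HD·HN)
  ∠DHN = 49.76°

Step 9: From BH = 14.96, BN = 5, HN = 11, by the inverse law of cosines:
  cos(∠HBN) = (BH² + BN² - HN²) / (2·BH·BN)
  ∠HBN = 31.33°

Step 10: From BJ = 7.43, BN = 5, JN = 3, by the inverse law of cosines:
  cos(∠JBN) = (BJ² + BN² - JN²) / (2·BJ·BN)
  ∠JBN = 16.59°

Step 11: From JB = 7.43, JN = 3, BN = 5, by the inverse law of cosines:
  cos(∠BJN) = (JB² + JN² - BN²) / (2·JB·JN)
  ∠BJN = 28.41°

Step 12: From DH = 17.03, DN = 13, HN = 11, by the inverse law of cosines:
  cos(∠HDN) = (DH² + DN² - HN²) / (2·DH·DN)
  ∠HDN = 40.24°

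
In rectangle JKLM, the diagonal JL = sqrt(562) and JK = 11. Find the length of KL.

b = sqrt(d^2 - a^2) = sqrt(562 - 121) = sqrt(441) = 21

21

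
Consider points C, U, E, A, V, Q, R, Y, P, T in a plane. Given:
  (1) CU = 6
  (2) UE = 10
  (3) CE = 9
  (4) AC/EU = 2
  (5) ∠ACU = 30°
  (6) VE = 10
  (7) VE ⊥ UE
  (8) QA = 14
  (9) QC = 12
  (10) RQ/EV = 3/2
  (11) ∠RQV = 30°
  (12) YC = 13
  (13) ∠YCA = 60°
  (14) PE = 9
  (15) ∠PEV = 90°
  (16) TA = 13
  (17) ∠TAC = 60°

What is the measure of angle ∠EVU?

Step 1: By the law of cosines on triangle VEU: VU² = 10² + 10² − 2·10·10·cos(90°) = 200, so VU = 10·√2.
Step 2: By the inverse law of cosines on triangle EVU: cos(∠EVU) = (10² + (10·√2)² − 10²) / (2·10·10·√2) = 200/282.84 = 0.7071, so ∠EVU = 45°.

Therefore, the measure of angle ∠EVU = 45°.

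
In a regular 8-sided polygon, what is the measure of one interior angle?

Each interior angle of a regular n-gon is (n - 2) * 180 / n.
For n = 8: (8 - 2) * 180 / 8 = 1080/8 = 135 degrees.

135 degrees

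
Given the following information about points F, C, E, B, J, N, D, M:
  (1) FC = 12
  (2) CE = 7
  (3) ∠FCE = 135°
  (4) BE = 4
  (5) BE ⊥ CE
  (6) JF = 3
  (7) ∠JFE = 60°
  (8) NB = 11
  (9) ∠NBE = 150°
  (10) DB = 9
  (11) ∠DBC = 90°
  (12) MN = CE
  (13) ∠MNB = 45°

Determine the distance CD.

Step 1: By the law of cosines on triangle BEC: BC² = 4² + 7² − 2·4·7·cos(90°) = 65, so BC = √65.
Step 2: By the law of cosines on triangle CBD: CD² = √65² + 9² − 2·√65·9·cos(90°) = 146, so CD = √146.

Therefore, the length of CD = √146.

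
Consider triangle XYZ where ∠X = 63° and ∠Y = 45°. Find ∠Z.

Let angle Z = x. Then 63 + 45 + x = 180.
x = 180 - 108 = 72 degrees.

72 degrees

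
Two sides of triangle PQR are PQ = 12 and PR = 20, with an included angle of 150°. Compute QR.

When two sides and the included angle are known, the law of cosines gives the third side.
c^2 = a^2 + b^2 - 2ab cos(C) generalizes the Pythagorean theorem to non-right triangles.
Here: QR^2 = 144 + 400 - 480*(-sqrt(3)/2) = 240*sqrt(3) + 544
QR = 4*sqrt(15*sqrt(3) + 34)

4*sqrt(15*sqrt(3) + 34)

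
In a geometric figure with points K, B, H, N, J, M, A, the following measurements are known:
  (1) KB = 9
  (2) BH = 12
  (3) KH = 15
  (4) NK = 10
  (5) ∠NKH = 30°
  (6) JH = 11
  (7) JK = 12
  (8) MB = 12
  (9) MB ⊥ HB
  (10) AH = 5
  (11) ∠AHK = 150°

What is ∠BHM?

Step 1: By the law of cosines on triangle HBM: HM² = 12² + 12² − 2·12·12·cos(90°) = 288, so HM = 12·√2.
Step 2: By the inverse law of cosines on triangle BHM: cos(∠BHM) = (12² + (12·√2)² − 12²) / (2·12·12·√2) = 288/407.29 = 0.7071, so ∠BHM = 45°.

Therefore, the measure of angle ∠BHM = 45°.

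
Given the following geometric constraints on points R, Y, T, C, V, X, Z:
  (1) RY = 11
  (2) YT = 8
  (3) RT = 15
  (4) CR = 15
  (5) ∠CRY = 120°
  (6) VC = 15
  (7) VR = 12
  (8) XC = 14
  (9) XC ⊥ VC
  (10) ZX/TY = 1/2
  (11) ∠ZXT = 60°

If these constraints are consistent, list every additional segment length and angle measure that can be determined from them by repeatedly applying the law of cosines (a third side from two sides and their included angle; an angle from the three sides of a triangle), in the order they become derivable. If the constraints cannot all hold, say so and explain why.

The constraints are consistent. Derivable facts, in order:
After 1 step:
- VX ≈ 20.52
- YC ≈ 22.61
- ∠CRV = 66.42°
- ∠CVR = 66.42°
- ∠RCV = 47.16°
- ∠RTY = 45.57°
- ∠RYT = 103.14°
- ∠TRY = 31.29°
After 2 steps:
- ∠CVX = 43.03°
- ∠CXV = 46.97°
- ∠CYR = 35.08°
- ∠RCY = 24.92°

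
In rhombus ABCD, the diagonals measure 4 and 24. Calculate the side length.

In a rhombus, the diagonals bisect each other perpendicularly, creating four congruent right triangles.
Each triangle has legs 2 (half of 4) and 12 (half of 24).
The hypotenuse of each right triangle is a side of the rhombus:
side = sqrt(2^2 + 12^2) = sqrt(148) = 2*sqrt(37)

2*sqrt(37)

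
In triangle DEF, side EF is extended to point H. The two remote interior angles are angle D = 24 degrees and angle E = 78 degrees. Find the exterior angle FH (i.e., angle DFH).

The interior angle at F is 180 - 24 - 78 = 78 degrees.
The exterior angle and interior angle at F are supplementary:
Exterior angle = 180 - 78 = 102 degrees.

102 degrees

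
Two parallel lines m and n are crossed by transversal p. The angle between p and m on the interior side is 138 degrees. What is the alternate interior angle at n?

Alternate interior angles are equal: 138 degrees.

138 degrees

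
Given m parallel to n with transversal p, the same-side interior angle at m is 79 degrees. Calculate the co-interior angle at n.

Co-interior angles (same-side interior) formed by parallel lines and a transversal are supplementary (sum to 180 degrees).
The given angle is 79 degrees.
The co-interior angle = 180 - 79 = 101 degrees.

101 degrees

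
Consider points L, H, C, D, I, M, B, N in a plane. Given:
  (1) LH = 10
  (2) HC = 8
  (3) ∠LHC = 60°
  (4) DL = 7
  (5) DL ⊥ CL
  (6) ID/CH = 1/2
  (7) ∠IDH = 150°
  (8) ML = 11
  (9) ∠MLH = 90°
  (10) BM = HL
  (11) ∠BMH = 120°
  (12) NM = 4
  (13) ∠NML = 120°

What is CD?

Step 1: By the law of cosines on triangle LHC: LC² = 10² + 8² − 2·10·8·cos(60°) = 84, so LC = 2·√21.
Step 2: By the law of cosines on triangle CLD: CD² = (2·√21)² + 7² − 2·2·√21·7·cos(90°) = 133, so CD = √133.

Therefore, the length of CD = √133.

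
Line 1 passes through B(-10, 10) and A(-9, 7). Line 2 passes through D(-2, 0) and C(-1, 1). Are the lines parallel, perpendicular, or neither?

Slope of line 1: m1 = (7 - 10)/(-9 - -10) = -3/1 = -3
Slope of line 2: m2 = (1 - 0)/(-1 - -2) = 1/1 = 1
For parallel lines we need equal slopes: -3 != 1.
For perpendicular lines we need m1*m2 = -1: (-3)(1) = -3 != -1.
Since neither condition holds, the lines are neither parallel nor perpendicular.

Neither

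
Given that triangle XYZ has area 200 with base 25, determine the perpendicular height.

height = 2 * 200 / 25 = 16

16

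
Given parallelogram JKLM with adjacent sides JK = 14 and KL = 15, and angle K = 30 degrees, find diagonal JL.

Using the law of cosines:
d^2 = 14^2 + 15^2 - 2(14)(15)cos(30 degrees)
d^2 = 196 + 225 - 420*sqrt(3)/2
d^2 = 421 - 210*sqrt(3)
d = sqrt(421 - 210*sqrt(3))

sqrt(421 - 210*sqrt(3))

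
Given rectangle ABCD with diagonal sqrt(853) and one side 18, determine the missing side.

Using the Pythagorean theorem: d^2 = a^2 + b^2
b^2 = d^2 - a^2
b^2 = 853 - 324
b^2 = 529
b = sqrt(529) = 23

23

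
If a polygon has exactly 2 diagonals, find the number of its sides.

Using d = n(n - 3)/2, we solve 2 = n(n - 3)/2.
So n(n - 3) = 4.
Testing n = 4: 4 * 1 = 4 = 4. Correct.
The polygon has 4 sides.

4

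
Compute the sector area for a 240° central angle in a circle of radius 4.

Sector area = π(4²)(2/3) = 32*pi/3

32*pi/3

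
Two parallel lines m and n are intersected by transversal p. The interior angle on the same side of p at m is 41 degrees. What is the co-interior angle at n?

Co-interior angles (same-side interior) formed by parallel lines and a transversal are supplementary (sum to 180 degrees).
The given angle is 41 degrees.
The co-interior angle = 180 - 41 = 139 degrees.

139 degrees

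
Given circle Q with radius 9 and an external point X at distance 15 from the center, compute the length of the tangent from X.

tangent = √(d² - r²) = √(15² - 9²) = √(225 - 81) = √144 = 12

12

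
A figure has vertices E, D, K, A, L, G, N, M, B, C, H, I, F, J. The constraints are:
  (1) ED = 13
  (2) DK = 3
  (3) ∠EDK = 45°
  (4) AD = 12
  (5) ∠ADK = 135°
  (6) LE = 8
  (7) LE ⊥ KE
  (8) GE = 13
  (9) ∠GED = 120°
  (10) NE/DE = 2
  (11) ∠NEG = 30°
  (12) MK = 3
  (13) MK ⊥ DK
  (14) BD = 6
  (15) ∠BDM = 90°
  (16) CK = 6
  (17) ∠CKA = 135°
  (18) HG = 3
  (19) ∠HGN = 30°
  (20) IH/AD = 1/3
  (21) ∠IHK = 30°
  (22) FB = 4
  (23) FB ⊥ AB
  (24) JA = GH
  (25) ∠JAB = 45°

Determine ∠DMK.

Step 1: By the law of cosines on triangle MKD: MD² = 3² + 3² − 2·3·3·cos(90°) = 18, so MD = 3·√2.
Step 2: By the inverse law of cosines on triangle DMK: cos(∠DMK) = ((3·√2)² + 3² − 3²) / (2·3·√2·3) = 18/25.46 = 0.7071, so ∠DMK = 45°.

Therefore, the measure of angle ∠DMK = 45°.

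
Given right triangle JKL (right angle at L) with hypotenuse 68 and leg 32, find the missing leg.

Rearranging the Pythagorean theorem to solve for the unknown leg:
leg^2 = hypotenuse^2 - known_leg^2 = 4624 - 1024 = 3600
leg = sqrt(3600) = 60.

60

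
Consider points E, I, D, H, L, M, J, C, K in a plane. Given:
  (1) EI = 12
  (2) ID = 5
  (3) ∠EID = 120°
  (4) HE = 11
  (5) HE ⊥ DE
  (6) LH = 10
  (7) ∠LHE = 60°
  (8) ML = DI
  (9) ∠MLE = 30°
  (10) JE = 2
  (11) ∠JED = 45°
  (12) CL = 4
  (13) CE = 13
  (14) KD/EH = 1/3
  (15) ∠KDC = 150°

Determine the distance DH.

Step 1: By the law of cosines on triangle EID: ED² = 12² + 5² − 2·12·5·cos(120°) = 229, so ED ≈ 15.13.
Step 2: By the law of cosines on triangle DEH: DH² = 15.13² + 11² − 2·15.13·11·cos(90°) = 350, so DH = 5·√14.

Therefore, the length of DH = 5·√14.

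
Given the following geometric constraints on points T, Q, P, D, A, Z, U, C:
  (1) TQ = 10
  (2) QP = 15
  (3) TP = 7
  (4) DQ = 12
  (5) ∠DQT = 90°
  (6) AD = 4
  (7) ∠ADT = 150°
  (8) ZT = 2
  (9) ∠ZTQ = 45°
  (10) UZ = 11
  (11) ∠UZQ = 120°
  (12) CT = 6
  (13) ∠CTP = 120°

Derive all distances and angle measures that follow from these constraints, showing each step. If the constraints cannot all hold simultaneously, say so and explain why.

The constraints are consistent.

Step 1: From TQ = 10, QD = 12, and ∠TQD = 90°, by the law of cosines:
  TD² = TQ² + QD² - 2·TQ·QD·cos(90°) = 100 + 144 - 0 = 244
  TD = 2·√61

Step 2: From QT = 10, TZ = 2, and ∠QTZ = 45°, by the law of cosines:
  QZ² = QT² + TZ² - 2·QT·TZ·cos(45°) = 100 + 4 - 28.28 = 75.72
  QZ ≈ 8.7

Step 3: From PT = 7, TC = 6, and ∠PTC = 120°, by the law of cosines:
  PC² = PT² + TC² - 2·PT·TC·cos(120°) = 49 + 36 + 42 = 127
  PC = √127

Step 4: From TP = 7, TQ = 10, PQ = 15, by the inverse law of cosines:
  cos(∠PTQ) = (TP² + TQ² - PQ²) / (2·TP·TQ)
  ∠PTQ = 122.88°

Step 5: From QP = 15, QT = 10, PT = 7, by the inverse law of cosines:
  cos(∠PQT) = (QP² + QT² - PT²) / (2·QP·QT)
  ∠PQT = 23.07°

Step 6: From PQ = 15, PT = 7, QT = 10, by the inverse law of cosines:
  cos(∠QPT) = (PQ² + PT² - QT²) / (2·PQ·PT)
  ∠QPT = 34.05°

Step 7: From TD = 2·√61, DA = 4, and ∠TDA = 150°, by the law of cosines:
  TA² = TD² + DA² - 2·TD·DA·cos(150°) = 244 + 16 + 108.2 = 368.2
  TA ≈ 19.19

Step 8: From QZ = 8.7, ZU = 11, and ∠QZU = 120°, by the law of cosines:
  QU² = QZ² + ZU² - 2·QZ·ZU·cos(120°) = 75.72 + 121 + 95.72 = 292.4
  QU ≈ 17.1

Step 9: From TD = 2·√61, TQ = 10, DQ = 12, by the inverse law of cosines:
  cos(∠DTQ) = (TD² + TQ² - DQ²) / (2·TD·TQ)
  ∠DTQ = 50.19°

Step 10: From QT = 10, QZ = 8.7, TZ = 2, by the inverse law of cosines:
  cos(∠TQZ) = (QT² + QZ² - TZ²) / (2·QT·QZ)
  ∠TQZ = 9.35°

Step 11: From PC = √127, PT = 7, CT = 6, by the inverse law of cosines:
  cos(∠CPT) = (PC² + PT² - CT²) / (2·PC·PT)
  ∠CPT = 27.46°

Step 12: From DQ = 12, DT = 2·√61, QT = 10, by the inverse law of cosines:
  cos(∠QDT) = (DQ² + DT² - QT²) / (2·DQ·DT)
  ∠QDT = 39.81°

Step 13: From ZQ = 8.7, ZT = 2, QT = 10, by the inverse law of cosines:
  cos(∠QZT) = (ZQ² + ZT² - QT²) / (2·ZQ·ZT)
  ∠QZT = 125.65°

Step 14: From CP = √127, CT = 6, PT = 7, by the inverse law of cosines:
  cos(∠PCT) = (CP² + CT² - PT²) / (2·CP·CT)
  ∠PCT = 32.54°

Step 15: From TA = 19.19, TD = 2·√61, AD = 4, by the inverse law of cosines:
  cos(∠ATD) = (TA² + TD² - AD²) / (2·TA·TD)
  ∠ATD = 5.98°

Step 16: From QU = 17.1, QZ = 8.7, UZ = 11, by the inverse law of cosines:
  cos(∠UQZ) = (QU² + QZ² - UZ²) / (2·QU·QZ)
  ∠UQZ = 33.85°

Step 17: From AD = 4, AT = 19.19, DT = 2·√61, by the inverse law of cosines:
  cos(∠DAT) = (AD² + AT² - DT²) / (2·AD·AT)
  ∠DAT = 24.02°

Step 18: From UQ = 17.1, UZ = 11, QZ = 8.7, by the inverse law of cosines:
  cos(∠QUZ) = (UQ² + UZ² - QZ²) / (2·UQ·UZ)
  ∠QUZ = 26.15°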